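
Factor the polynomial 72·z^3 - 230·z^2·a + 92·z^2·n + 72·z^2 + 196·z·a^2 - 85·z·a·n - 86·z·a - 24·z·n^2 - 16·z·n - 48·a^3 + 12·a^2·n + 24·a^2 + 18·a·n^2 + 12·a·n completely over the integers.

Group: 2·z·(36·z^2 - 43·z·a - 8·z·n + 12·a^2 + 6·a·n) + (-4·a + 3·n + 2)·(36·z^2 - 43·z·a - 8·z·n + 12·a^2 + 6·a·n); both groups contain (36·z^2 - 43·z·a - 8·z·n + 12·a^2 + 6·a·n), so (2·z - 4·a + 3·n + 2) is a factor with cofactor 36·z^2 - 43·z·a - 8·z·n + 12·a^2 + 6·a·n.
The cofactor groups again: 36·z^2 - 43·z·a - 8·z·n + 12·a^2 + 6·a·n = 4·z·(9·z - 4·a - 2·n) - 3·a·(9·z - 4·a - 2·n); both groups contain (9·z - 4·a - 2·n), giving (4·z - 3·a)·(9·z - 4·a - 2·n).

(4·z - 3·a)·(2·z - 4·a + 3·n + 2)·(9·z - 4·a - 2·n)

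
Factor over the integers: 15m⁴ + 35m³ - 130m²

Pull out the common factor 5m², then factor the remaining trinomial.

5m²(3m + 13)(m - 2)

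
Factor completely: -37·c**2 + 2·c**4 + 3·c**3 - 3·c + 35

Trying the rational-root candidates, c = -1 is a root, so (c + 1) divides it; the quotient is 2·c**3 + c**2 - 38·c + 35.
Continuing, c = 7/2 is a root, so (2·c - 7) divides it; the quotient is c**2 + 4·c - 5.
The remaining quadratic factors as (c - 1)(c + 5).

(2·c - 7)·(c + 1)·(c + 5)·(c - 1)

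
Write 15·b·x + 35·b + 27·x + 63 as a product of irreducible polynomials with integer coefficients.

Group as (15·b·x + 35·b) + (27·x + 63) = 5·b·(3·x + 7) + 9·(3·x + 7).
Both groups share the factor (3·x + 7).

(3·x + 7)·(5·b + 9)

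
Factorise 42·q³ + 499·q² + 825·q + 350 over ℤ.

(6·q + 7)·(7·q + 5)·(q + 10)

By the rational root theorem, q = −5/7 is a root, so (7·q + 5) divides it; the quotient is 6·q² + 67·q + 70.
The remaining quadratic factors as (6·q + 7)(q + 10).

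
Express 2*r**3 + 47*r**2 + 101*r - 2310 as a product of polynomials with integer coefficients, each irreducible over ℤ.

(2*r - 11)*(r + 14)*(r + 15)

By the rational root theorem, r = 11/2 is a root, so (2*r - 11) is a factor; dividing leaves r**2 + 29*r + 210.
The remaining quadratic factors as (r + 15)(r + 14).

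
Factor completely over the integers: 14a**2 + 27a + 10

Need a pair with product 14·10 = 140 and sum 27: that's 7 and 20.
Split the middle term: 14a**2 + 7a + 20a + 10 = 7a(2a + 1) + 10(2a + 1).

(2a + 1)(7a + 10)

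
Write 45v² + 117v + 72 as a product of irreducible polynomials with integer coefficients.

Pull out the common factor 9, then factor the remaining trinomial.

9(5v + 8)(v + 1)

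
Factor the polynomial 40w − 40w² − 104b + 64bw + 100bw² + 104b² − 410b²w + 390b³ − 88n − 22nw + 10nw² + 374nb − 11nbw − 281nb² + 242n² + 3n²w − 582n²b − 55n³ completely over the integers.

−(5n − 3b + 2w − 2)(n + 10b − 4)(11n + 13b − 5w)

Group: 11n(−5n² − 47nb − 2nw + 22n + 30b² − 20bw + 8b + 8w − 8) + (13b − 5w)(−5n² − 47nb − 2nw + 22n + 30b² − 20bw + 8b + 8w − 8); both groups contain (−5n² − 47nb − 2nw + 22n + 30b² − 20bw + 8b + 8w − 8), so (11n + 13b − 5w) is a factor with cofactor −5n² − 47nb − 2nw + 22n + 30b² − 20bw + 8b + 8w − 8.
The cofactor groups again: −5n² − 47nb − 2nw + 22n + 30b² − 20bw + 8b + 8w − 8 = −n(5n − 3b + 2w − 2) + (−10b + 4)(5n − 3b + 2w − 2); both groups contain (5n − 3b + 2w − 2), giving −(n + 10b − 4)(5n − 3b + 2w − 2).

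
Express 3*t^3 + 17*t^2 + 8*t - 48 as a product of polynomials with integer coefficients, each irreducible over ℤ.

(3*t - 4)*(t + 3)*(t + 4)

Testing divisors of the constant over divisors of the leading coefficient, t = -4 is a root, so (t + 4) divides it; the quotient is 3*t^2 + 5*t - 12.
The remaining quadratic factors as (3*t - 4)(t + 3).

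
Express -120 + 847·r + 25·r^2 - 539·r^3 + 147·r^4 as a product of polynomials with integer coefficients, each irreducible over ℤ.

(3·r - 5)·(7·r + 8)·(7·r - 1)·(r - 3)

By the rational root theorem, r = 3 is a root, giving the factor (r - 3) and quotient 147·r^3 - 98·r^2 - 269·r + 40.
Next, r = -8/7 is a root, giving the factor (7·r + 8) and quotient 21·r^2 - 38·r + 5.
The remaining quadratic factors as (7·r - 1)(3·r - 5).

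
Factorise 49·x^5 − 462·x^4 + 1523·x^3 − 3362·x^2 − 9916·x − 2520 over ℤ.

Testing divisors of the constant over divisors of the leading coefficient, x = −2/7 is a root, giving the factor (7·x + 2) and quotient 7·x^4 − 68·x^3 + 237·x^2 − 548·x − 1260.
Next, x = 7 is a root, so (x − 7) is a factor; dividing leaves 7·x^3 − 19·x^2 + 104·x + 180.
Then x = −9/7 is a root, so (7·x + 9) divides it; the quotient is x^2 − 4·x + 20.
The quadratic x^2 − 4·x + 20 has discriminant −64 < 0 and is irreducible over ℤ.

(7·x + 2)·(7·x + 9)·(x − 7)·(x^2 − 4·x + 20)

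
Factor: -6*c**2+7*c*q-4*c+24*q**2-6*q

Group: -3*c*(2*c+3*q) + (8*q-2)*(2*c+3*q); both groups contain (2*c+3*q).

-(2*c+3*q)*(3*c-8*q+2)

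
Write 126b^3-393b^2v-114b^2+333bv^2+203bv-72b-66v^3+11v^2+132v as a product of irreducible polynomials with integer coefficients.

(3b-3v-4)(6b-11v)(7b-2v+3)

Group: 7b(18b^2-51bv-24b+33v^2+44v) + (-2v+3)(18b^2-51bv-24b+33v^2+44v); both groups contain (18b^2-51bv-24b+33v^2+44v), so (7b-2v+3) is a factor with cofactor 18b^2-51bv-24b+33v^2+44v.
The cofactor groups again: 18b^2-51bv-24b+33v^2+44v = 3b(6b-11v) + (-3v-4)(6b-11v); both groups contain (6b-11v), giving (3b-3v-4)(6b-11v).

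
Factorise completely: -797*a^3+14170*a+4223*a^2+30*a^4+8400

By the rational root theorem, a = -5/6 is a root, giving the factor (6*a+5) and quotient 5*a^3-137*a^2+818*a+1680.
Next, a = 15 is a root, giving the factor (a-15) and quotient 5*a^2-62*a-112.
The remaining quadratic factors as (5*a+8)(a-14).

(5*a+8)*(6*a+5)*(a-14)*(a-15)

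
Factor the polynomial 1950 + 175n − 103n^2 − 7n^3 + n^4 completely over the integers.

Trying the rational-root candidates, n = 5 is a root, giving the factor (n − 5) and quotient n^3 − 2n^2 − 113n − 390.
Next, n = 13 is a root, so (n − 13) divides it; the quotient is n^2 + 11n + 30.
The remaining quadratic factors as (n + 6)(n + 5).

(n + 5)(n + 6)(n − 13)(n − 5)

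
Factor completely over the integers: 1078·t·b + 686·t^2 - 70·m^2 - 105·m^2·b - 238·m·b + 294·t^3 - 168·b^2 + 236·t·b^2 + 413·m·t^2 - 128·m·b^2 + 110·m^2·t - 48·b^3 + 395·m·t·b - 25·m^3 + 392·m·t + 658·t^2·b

Group: 5·m·(-5·m^2 + 29·m·t - 9·m·b - 14·m + 42·t^2 + 22·t·b + 98·t - 4·b^2 - 14·b) + (7·t + 12·b)·(-5·m^2 + 29·m·t - 9·m·b - 14·m + 42·t^2 + 22·t·b + 98·t - 4·b^2 - 14·b); both groups contain (-5·m^2 + 29·m·t - 9·m·b - 14·m + 42·t^2 + 22·t·b + 98·t - 4·b^2 - 14·b), so (5·m + 7·t + 12·b) is a factor with cofactor -5·m^2 + 29·m·t - 9·m·b - 14·m + 42·t^2 + 22·t·b + 98·t - 4·b^2 - 14·b.
The cofactor groups again: -5·m^2 + 29·m·t - 9·m·b - 14·m + 42·t^2 + 22·t·b + 98·t - 4·b^2 - 14·b = -m·(5·m + 6·t + 4·b + 14) + (7·t - b)·(5·m + 6·t + 4·b + 14); both groups contain (5·m + 6·t + 4·b + 14), giving -(m - 7·t + b)·(5·m + 6·t + 4·b + 14).

-(5·m + 7·t + 12·b)·(5·m + 6·t + 4·b + 14)·(m - 7·t + b)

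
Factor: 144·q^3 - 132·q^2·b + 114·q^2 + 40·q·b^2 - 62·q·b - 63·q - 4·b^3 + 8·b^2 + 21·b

(6·q - 2·b + 7)·(8·q - 2·b - 3)·(3·q - b)

Group: 3·q·(48·q^2 - 28·q·b + 38·q + 4·b^2 - 8·b - 21) - b·(48·q^2 - 28·q·b + 38·q + 4·b^2 - 8·b - 21); both groups contain (48·q^2 - 28·q·b + 38·q + 4·b^2 - 8·b - 21), so (3·q - b) is a factor with cofactor 48·q^2 - 28·q·b + 38·q + 4·b^2 - 8·b - 21.
The cofactor groups again: 48·q^2 - 28·q·b + 38·q + 4·b^2 - 8·b - 21 = 6·q·(8·q - 2·b - 3) + (-2·b + 7)·(8·q - 2·b - 3); both groups contain (8·q - 2·b - 3), giving (6·q - 2·b + 7)·(8·q - 2·b - 3).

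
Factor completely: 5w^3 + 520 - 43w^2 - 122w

By the rational root theorem, w = -4 is a root, so (w + 4) is a factor; dividing leaves 5w^2 - 63w + 130.
The remaining quadratic factors as (5w - 13)(w - 10).

(5w - 13)(w + 4)(w - 10)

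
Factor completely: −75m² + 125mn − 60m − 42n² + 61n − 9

−(15m − 7n + 9)(5m − 6n + 1)

Group: −15m(5m − 6n + 1) + (7n − 9)(5m − 6n + 1); both groups contain (5m − 6n + 1).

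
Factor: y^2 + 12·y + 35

Two integers with product 35 and sum 12 are 5 and 7.

(y + 5)·(y + 7)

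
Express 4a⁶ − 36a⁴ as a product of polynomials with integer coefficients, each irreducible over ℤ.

Every term has a factor of 4a⁴; factoring it out leaves a² − 9.
Recognize a difference of squares with the parts a and 3.

4a⁴(a + 3)(a − 3)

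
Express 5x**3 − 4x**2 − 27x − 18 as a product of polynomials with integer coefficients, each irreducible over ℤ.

(5x + 6)(x + 1)(x − 3)

Among the possible rational roots, x = −6/5 is a root, so (5x + 6) divides it; the quotient is x**2 − 2x − 3.
The remaining quadratic factors as (x + 1)(x − 3).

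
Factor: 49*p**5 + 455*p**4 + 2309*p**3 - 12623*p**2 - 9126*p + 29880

(7*p + 12)*(7*p - 10)*(p - 3)*(p**2 + 12*p + 83)

Testing divisors of the constant over divisors of the leading coefficient, p = 10/7 is a root, so (7*p - 10) divides it; the quotient is 7*p**4 + 75*p**3 + 437*p**2 - 1179*p - 2988.
Continuing, p = -12/7 is a root, giving the factor (7*p + 12) and quotient p**3 + 9*p**2 + 47*p - 249.
Next, p = 3 is a root, so (p - 3) divides it; the quotient is p**2 + 12*p + 83.
The quadratic p**2 + 12*p + 83 has discriminant -188 < 0 and is irreducible over ℤ.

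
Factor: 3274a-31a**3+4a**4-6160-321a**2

(4a-11)(a+10)(a-7)(a-8)

Testing divisors of the constant over divisors of the leading coefficient, a = 8 is a root, so (a-8) divides it; the quotient is 4a**3+a**2-313a+770.
Then a = 11/4 is a root, so (4a-11) divides it; the quotient is a**2+3a-70.
The remaining quadratic factors as (a+10)(a-7).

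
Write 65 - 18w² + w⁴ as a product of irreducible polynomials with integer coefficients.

(w² - 13)(w² - 5)

Substitute u = w² to get a quadratic in u, then factor.
w² - 13 is irreducible over ℤ (13 is not a perfect square).
w² - 5 is irreducible over ℤ (5 is not a perfect square).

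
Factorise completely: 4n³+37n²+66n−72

(4n−3)(n+4)(n+6)

By the rational root theorem, n = 3/4 is a root, so (4n−3) divides it; the quotient is n²+10n+24.
The remaining quadratic factors as (n+6)(n+4).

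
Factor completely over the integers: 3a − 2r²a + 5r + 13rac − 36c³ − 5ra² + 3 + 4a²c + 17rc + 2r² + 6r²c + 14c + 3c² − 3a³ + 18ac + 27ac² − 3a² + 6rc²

−(2r + 3a − 4c + 3)(r + a + 3c + 1)(a − 3c − 1)

Group: r(−2ra + 6rc + 2r − 3a² + 13ac − 12c² + 5c + 3) + (a + 3c + 1)(−2ra + 6rc + 2r − 3a² + 13ac − 12c² + 5c + 3); both groups contain (−2ra + 6rc + 2r − 3a² + 13ac − 12c² + 5c + 3), so (r + a + 3c + 1) is a factor with cofactor −2ra + 6rc + 2r − 3a² + 13ac − 12c² + 5c + 3.
The cofactor groups again: −2ra + 6rc + 2r − 3a² + 13ac − 12c² + 5c + 3 = −2r(a − 3c − 1) + (−3a + 4c − 3)(a − 3c − 1); both groups contain (a − 3c − 1), giving −(2r + 3a − 4c + 3)(a − 3c − 1).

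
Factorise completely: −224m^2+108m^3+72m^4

4m^2(3m+8)(6m−7)

Pull out the common factor 4m^2, then factor the remaining trinomial.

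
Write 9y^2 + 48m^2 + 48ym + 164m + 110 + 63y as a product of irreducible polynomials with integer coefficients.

(3y + 12m + 11)(3y + 4m + 10)

Group: 3y(3y + 4m + 10) + (12m + 11)(3y + 4m + 10); both groups contain (3y + 4m + 10).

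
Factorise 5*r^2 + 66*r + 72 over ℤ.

Need a pair with product 5·72 = 360 and sum 66: that's 60 and 6.
Split the middle term: 5*r^2 + 60*r + 6*r + 72 = 5*r*(r + 12) + 6*(r + 12).

(5*r + 6)*(r + 12)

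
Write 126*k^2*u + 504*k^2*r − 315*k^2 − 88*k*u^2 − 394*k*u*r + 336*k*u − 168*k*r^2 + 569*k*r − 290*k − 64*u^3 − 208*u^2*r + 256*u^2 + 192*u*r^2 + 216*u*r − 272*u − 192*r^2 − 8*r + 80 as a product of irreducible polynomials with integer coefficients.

(7*k − 8*u + 8)*(2*u + 8*r − 5)*(9*k + 4*u − 3*r − 2)

Group: 2*u*(63*k^2 − 44*k*u − 21*k*r + 58*k − 32*u^2 + 24*u*r + 48*u − 24*r − 16) + (8*r − 5)*(63*k^2 − 44*k*u − 21*k*r + 58*k − 32*u^2 + 24*u*r + 48*u − 24*r − 16); both groups contain (63*k^2 − 44*k*u − 21*k*r + 58*k − 32*u^2 + 24*u*r + 48*u − 24*r − 16), so (2*u + 8*r − 5) is a factor with cofactor 63*k^2 − 44*k*u − 21*k*r + 58*k − 32*u^2 + 24*u*r + 48*u − 24*r − 16.
The cofactor groups again: 63*k^2 − 44*k*u − 21*k*r + 58*k − 32*u^2 + 24*u*r + 48*u − 24*r − 16 = 9*k*(7*k − 8*u + 8) + (4*u − 3*r − 2)*(7*k − 8*u + 8); both groups contain (7*k − 8*u + 8), giving (9*k + 4*u − 3*r − 2)*(7*k − 8*u + 8).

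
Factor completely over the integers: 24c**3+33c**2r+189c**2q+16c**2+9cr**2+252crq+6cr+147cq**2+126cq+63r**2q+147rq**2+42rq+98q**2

(3c+3r+2)(8c+3r+7q)(c+7q)

Group: 8c(3c**2+3cr+21cq+2c+21rq+14q) + (3r+7q)(3c**2+3cr+21cq+2c+21rq+14q); both groups contain (3c**2+3cr+21cq+2c+21rq+14q), so (8c+3r+7q) is a factor with cofactor 3c**2+3cr+21cq+2c+21rq+14q.
The cofactor groups again: 3c**2+3cr+21cq+2c+21rq+14q = 3c(c+7q) + (3r+2)(c+7q); both groups contain (c+7q), giving (3c+3r+2)(c+7q).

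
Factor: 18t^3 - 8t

2t(3t + 2)(3t - 2)

Factor out 2t, leaving 9t^2 - 4, which is a difference of two squares.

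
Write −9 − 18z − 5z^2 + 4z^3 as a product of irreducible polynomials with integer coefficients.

(4z + 3)(z + 1)(z − 3)

Trying the rational-root candidates, z = −3/4 is a root, so (4z + 3) is a factor; dividing leaves z^2 − 2z − 3.
The remaining quadratic factors as (z + 1)(z − 3).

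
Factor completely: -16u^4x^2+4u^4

-4u^4(2x+1)(2x-1)

Pull out the common factor 4u^4, leaving -4x^2+1.
Recognize a difference of squares with the parts 1 and 2x.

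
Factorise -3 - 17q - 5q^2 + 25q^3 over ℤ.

(5q + 1)(5q + 3)(q - 1)

Among the possible rational roots, q = -3/5 is a root, giving the factor (5q + 3) and quotient 5q^2 - 4q - 1.
The remaining quadratic factors as (5q + 1)(q - 1).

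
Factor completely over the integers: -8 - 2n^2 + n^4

Substitute u = n^2 to get a quadratic in u, then factor.
n^2 + 2 is irreducible over ℤ (always positive, so no real roots).
n^2 - 4 is a difference of squares.

(n + 2)(n - 2)(n^2 + 2)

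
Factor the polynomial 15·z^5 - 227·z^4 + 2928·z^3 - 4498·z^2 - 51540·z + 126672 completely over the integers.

(3·z - 13)·(5·z - 14)·(z + 4)·(z^2 - 12·z + 174)

Testing divisors of the constant over divisors of the leading coefficient, z = 14/5 is a root, so (5·z - 14) is a factor; dividing leaves 3·z^4 - 37·z^3 + 482·z^2 + 450·z - 9048.
Next, z = -4 is a root, so (z + 4) is a factor; dividing leaves 3·z^3 - 49·z^2 + 678·z - 2262.
Continuing, z = 13/3 is a root, giving the factor (3·z - 13) and quotient z^2 - 12·z + 174.
The quadratic z^2 - 12·z + 174 has discriminant -552 < 0 and is irreducible over ℤ.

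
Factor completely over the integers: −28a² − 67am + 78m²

−(4a + 13m)(7a − 6m)

Group: −7a(4a + 13m) + 6m(4a + 13m); both groups contain (4a + 13m).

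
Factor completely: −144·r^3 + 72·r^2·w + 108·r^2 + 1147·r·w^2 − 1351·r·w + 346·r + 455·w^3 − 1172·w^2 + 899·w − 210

Group: 12·r·(−12·r^2 + 11·r·w + 2·r + 91·w^2 − 107·w + 30) + (5·w − 7)·(−12·r^2 + 11·r·w + 2·r + 91·w^2 − 107·w + 30); both groups contain (−12·r^2 + 11·r·w + 2·r + 91·w^2 − 107·w + 30), so (12·r + 5·w − 7) is a factor with cofactor −12·r^2 + 11·r·w + 2·r + 91·w^2 − 107·w + 30.
The cofactor groups again: −12·r^2 + 11·r·w + 2·r + 91·w^2 − 107·w + 30 = −3·r·(4·r − 13·w + 6) + (−7·w + 5)·(4·r − 13·w + 6); both groups contain (4·r − 13·w + 6), giving −(3·r + 7·w − 5)·(4·r − 13·w + 6).

−(12·r + 5·w − 7)·(3·r + 7·w − 5)·(4·r − 13·w + 6)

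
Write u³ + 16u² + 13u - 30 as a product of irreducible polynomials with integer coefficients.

Testing divisors of the constant over divisors of the leading coefficient, u = 1 is a root, so (u - 1) divides it; the quotient is u² + 17u + 30.
The remaining quadratic factors as (u + 15)(u + 2).

(u + 15)(u + 2)(u - 1)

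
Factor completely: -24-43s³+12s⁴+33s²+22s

Among the possible rational roots, s = 2 is a root, so (s-2) divides it; the quotient is 12s³-19s²-5s+12.
Continuing, s = 1 is a root, giving the factor (s-1) and quotient 12s²-7s-12.
The remaining quadratic factors as (3s-4)(4s+3).

(3s-4)(4s+3)(s-1)(s-2)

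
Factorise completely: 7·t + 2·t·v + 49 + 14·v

(2·v + 7)·(t + 7)

Group as (2·t·v + 7·t) + (14·v + 49) = t·(2·v + 7) + 7·(2·v + 7).
Both groups share the factor (2·v + 7).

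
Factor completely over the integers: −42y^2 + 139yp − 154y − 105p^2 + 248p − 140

−(7y − 15p + 14)(6y − 7p + 10)

Group: −6y(7y − 15p + 14) + (7p − 10)(7y − 15p + 14); both groups contain (7y − 15p + 14).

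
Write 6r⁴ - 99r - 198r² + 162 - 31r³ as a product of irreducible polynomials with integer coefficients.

(2r + 3)(3r - 2)(r + 3)(r - 9)

Trying the rational-root candidates, r = -3/2 is a root, so (2r + 3) divides it; the quotient is 3r³ - 20r² - 69r + 54.
Continuing, r = -3 is a root, so (r + 3) is a factor; dividing leaves 3r² - 29r + 18.
The remaining quadratic factors as (r - 9)(3r - 2).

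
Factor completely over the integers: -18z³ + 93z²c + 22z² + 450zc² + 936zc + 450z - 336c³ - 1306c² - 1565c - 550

-(9z - 6c - 11)(z - 8c - 5)(2z + 7c + 10)

Group: 2z(-9z² + 78zc + 56z - 48c² - 118c - 55) + (7c + 10)(-9z² + 78zc + 56z - 48c² - 118c - 55); both groups contain (-9z² + 78zc + 56z - 48c² - 118c - 55), so (2z + 7c + 10) is a factor with cofactor -9z² + 78zc + 56z - 48c² - 118c - 55.
The cofactor groups again: -9z² + 78zc + 56z - 48c² - 118c - 55 = -9z(z - 8c - 5) + (6c + 11)(z - 8c - 5); both groups contain (z - 8c - 5), giving -(9z - 6c - 11)(z - 8c - 5).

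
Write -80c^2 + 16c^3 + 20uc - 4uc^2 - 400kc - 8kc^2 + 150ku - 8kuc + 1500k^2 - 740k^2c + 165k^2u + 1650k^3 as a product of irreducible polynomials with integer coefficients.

Group: 10k(165k^2 - 8kc + 150k - 4c^2 + 20c) + (u - 4c)(165k^2 - 8kc + 150k - 4c^2 + 20c); both groups contain (165k^2 - 8kc + 150k - 4c^2 + 20c), so (10k + u - 4c) is a factor with cofactor 165k^2 - 8kc + 150k - 4c^2 + 20c.
The cofactor groups again: 165k^2 - 8kc + 150k - 4c^2 + 20c = 11k(15k + 2c) + (-2c + 10)(15k + 2c); both groups contain (15k + 2c), giving (11k - 2c + 10)(15k + 2c).

(11k - 2c + 10)(10k + u - 4c)(15k + 2c)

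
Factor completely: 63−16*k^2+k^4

(k+3)*(k−3)*(k^2−7)

Substitute u = k^2 to get a quadratic in u, then factor.
k^2−7 is irreducible over ℤ (7 is not a perfect square).
k^2−9 is a difference of squares.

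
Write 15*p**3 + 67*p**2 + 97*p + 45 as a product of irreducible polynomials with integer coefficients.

By the rational root theorem, p = -9/5 is a root, so (5*p + 9) divides it; the quotient is 3*p**2 + 8*p + 5.
The remaining quadratic factors as (3*p + 5)(p + 1).

(3*p + 5)*(5*p + 9)*(p + 1)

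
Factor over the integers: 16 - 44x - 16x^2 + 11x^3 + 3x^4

(3x - 1)(x + 2)(x + 4)(x - 2)

Among the possible rational roots, x = -4 is a root, giving the factor (x + 4) and quotient 3x^3 - x^2 - 12x + 4.
Continuing, x = 1/3 is a root, so (3x - 1) is a factor; dividing leaves x^2 - 4.
The remaining quadratic factors as (x - 2)(x + 2).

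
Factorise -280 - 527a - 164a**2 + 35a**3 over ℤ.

(5a + 8)(7a + 5)(a - 7)

Testing divisors of the constant over divisors of the leading coefficient, a = -5/7 is a root, so (7a + 5) is a factor; dividing leaves 5a**2 - 27a - 56.
The remaining quadratic factors as (a - 7)(5a + 8).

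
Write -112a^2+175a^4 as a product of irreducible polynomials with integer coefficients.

Every term has a factor of 7a^2. Then 25a^2-16 = (5a)² − (4)².

7a^2(5a+4)(5a-4)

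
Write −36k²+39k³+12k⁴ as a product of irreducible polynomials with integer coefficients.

Pull out the common factor 3k², then factor the remaining trinomial.

3k²(4k−3)(k+4)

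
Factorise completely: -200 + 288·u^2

8·(6·u + 5)·(6·u - 5)

Factor out 8, leaving 36·u^2 - 25, which is a difference of two squares.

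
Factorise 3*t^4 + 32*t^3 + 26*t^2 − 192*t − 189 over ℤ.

(3*t − 7)*(t + 1)*(t + 3)*(t + 9)

Among the possible rational roots, t = −3 is a root, so (t + 3) divides it; the quotient is 3*t^3 + 23*t^2 − 43*t − 63.
Continuing, t = −9 is a root, so (t + 9) is a factor; dividing leaves 3*t^2 − 4*t − 7.
The remaining quadratic factors as (t + 1)(3*t − 7).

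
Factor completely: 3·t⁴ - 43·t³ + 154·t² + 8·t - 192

Testing divisors of the constant over divisors of the leading coefficient, t = 4/3 is a root, giving the factor (3·t - 4) and quotient t³ - 13·t² + 34·t + 48.
Then t = 6 is a root, giving the factor (t - 6) and quotient t² - 7·t - 8.
The remaining quadratic factors as (t - 8)(t + 1).

(3·t - 4)·(t + 1)·(t - 6)·(t - 8)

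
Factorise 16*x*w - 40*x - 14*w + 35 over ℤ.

Group as (16*x*w - 40*x) + (-14*w + 35) = 8*x*(2*w - 5) - 7*(2*w - 5).
Both groups share the factor (2*w - 5).

(2*w - 5)*(8*x - 7)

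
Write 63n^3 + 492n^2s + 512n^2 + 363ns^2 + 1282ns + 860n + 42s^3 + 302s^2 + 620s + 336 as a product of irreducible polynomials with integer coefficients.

Group: n(63n^2 + 51ns + 134n + 6s^2 + 38s + 56) + (7s + 6)(63n^2 + 51ns + 134n + 6s^2 + 38s + 56); both groups contain (63n^2 + 51ns + 134n + 6s^2 + 38s + 56), so (n + 7s + 6) is a factor with cofactor 63n^2 + 51ns + 134n + 6s^2 + 38s + 56.
The cofactor groups again: 63n^2 + 51ns + 134n + 6s^2 + 38s + 56 = 7n(9n + 6s + 14) + (s + 4)(9n + 6s + 14); both groups contain (9n + 6s + 14), giving (7n + s + 4)(9n + 6s + 14).

(7n + s + 4)(9n + 6s + 14)(n + 7s + 6)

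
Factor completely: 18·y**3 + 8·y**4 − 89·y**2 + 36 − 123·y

(2·y + 3)·(4·y − 1)·(y + 4)·(y − 3)

Among the possible rational roots, y = 1/4 is a root, so (4·y − 1) is a factor; dividing leaves 2·y**3 + 5·y**2 − 21·y − 36.
Then y = −4 is a root, so (y + 4) divides it; the quotient is 2·y**2 − 3·y − 9.
The remaining quadratic factors as (y − 3)(2·y + 3).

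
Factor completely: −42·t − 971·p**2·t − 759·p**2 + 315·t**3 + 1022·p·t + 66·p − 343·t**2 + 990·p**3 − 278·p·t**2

(10·p − 9·t − 1)·(11·p − 7·t)·(9·p + 5·t − 6)

Group: 11·p·(90·p**2 − 31·p·t − 69·p − 45·t**2 + 49·t + 6) − 7·t·(90·p**2 − 31·p·t − 69·p − 45·t**2 + 49·t + 6); both groups contain (90·p**2 − 31·p·t − 69·p − 45·t**2 + 49·t + 6), so (11·p − 7·t) is a factor with cofactor 90·p**2 − 31·p·t − 69·p − 45·t**2 + 49·t + 6.
The cofactor groups again: 90·p**2 − 31·p·t − 69·p − 45·t**2 + 49·t + 6 = 10·p·(9·p + 5·t − 6) + (−9·t − 1)·(9·p + 5·t − 6); both groups contain (9·p + 5·t − 6), giving (10·p − 9·t − 1)·(9·p + 5·t − 6).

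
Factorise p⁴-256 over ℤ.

(p+4)(p-4)(p²+16)

(p)⁴ − (4)⁴ = ((p)² − (4)²)((p)² + (4)²); the first factor splits again, the second (p²+16) is irreducible.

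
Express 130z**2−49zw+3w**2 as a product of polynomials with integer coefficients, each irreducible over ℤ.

(10z−3w)(13z−w)

Group: 10z(13z−w) − 3w(13z−w); both groups contain (13z−w).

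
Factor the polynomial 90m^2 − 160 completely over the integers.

10(3m + 4)(3m − 4)

Pull out the common factor 10; 9m^2 − 16 is a difference of squares.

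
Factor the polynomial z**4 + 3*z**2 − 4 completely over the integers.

(z + 1)*(z − 1)*(z**2 + 4)

Substitute u = z**2 to get a quadratic in u, then factor.
z**2 + 4 is irreducible over ℤ (sum of squares).
z**2 − 1 is a difference of squares.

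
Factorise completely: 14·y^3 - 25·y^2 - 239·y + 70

Trying the rational-root candidates, y = 5 is a root, giving the factor (y - 5) and quotient 14·y^2 + 45·y - 14.
The remaining quadratic factors as (7·y - 2)(2·y + 7).

(2·y + 7)·(7·y - 2)·(y - 5)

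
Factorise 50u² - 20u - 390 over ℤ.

10(5u + 13)(u - 3)

Pull out the common factor 10, then factor the remaining trinomial.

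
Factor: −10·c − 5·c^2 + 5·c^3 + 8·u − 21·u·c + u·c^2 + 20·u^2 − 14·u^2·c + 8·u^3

Group: u·(8·u^2 − 6·u·c + 4·u − 5·c^2 − 5·c) + (−c + 2)·(8·u^2 − 6·u·c + 4·u − 5·c^2 − 5·c); both groups contain (8·u^2 − 6·u·c + 4·u − 5·c^2 − 5·c), so (u − c + 2) is a factor with cofactor 8·u^2 − 6·u·c + 4·u − 5·c^2 − 5·c.
The cofactor groups again: 8·u^2 − 6·u·c + 4·u − 5·c^2 − 5·c = 4·u·(2·u + c + 1) − 5·c·(2·u + c + 1); both groups contain (2·u + c + 1), giving (4·u − 5·c)·(2·u + c + 1).

(4·u − 5·c)·(u − c + 2)·(2·u + c + 1)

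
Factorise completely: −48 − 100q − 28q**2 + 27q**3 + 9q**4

(3q + 2)(3q + 4)(q + 3)(q − 2)

Among the possible rational roots, q = 2 is a root, giving the factor (q − 2) and quotient 9q**3 + 45q**2 + 62q + 24.
Next, q = −4/3 is a root, so (3q + 4) divides it; the quotient is 3q**2 + 11q + 6.
The remaining quadratic factors as (3q + 2)(q + 3).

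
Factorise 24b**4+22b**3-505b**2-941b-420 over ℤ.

Among the possible rational roots, b = -4 is a root, giving the factor (b+4) and quotient 24b**3-74b**2-209b-105.
Next, b = -3/4 is a root, so (4b+3) is a factor; dividing leaves 6b**2-23b-35.
The remaining quadratic factors as (b-5)(6b+7).

(4b+3)(6b+7)(b+4)(b-5)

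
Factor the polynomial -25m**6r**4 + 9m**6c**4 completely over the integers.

-m**6(5r**2 - 3c**2)(5r**2 + 3c**2)

Factor out m**6 first: what remains is -25r**4 + 9c**4.
Recognize a difference of squares with the parts 3c**2 and 5r**2.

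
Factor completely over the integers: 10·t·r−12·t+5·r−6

Group as (10·t·r−12·t) + (5·r−6) = 2·t·(5·r−6) + (5·r−6).
Both groups share the factor (5·r−6).

(2·t+1)·(5·r−6)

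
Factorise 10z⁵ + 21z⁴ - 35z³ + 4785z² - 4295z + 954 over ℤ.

Testing divisors of the constant over divisors of the leading coefficient, z = 1/2 is a root, so (2z - 1) is a factor; dividing leaves 5z⁴ + 13z³ - 11z² + 2387z - 954.
Next, z = 2/5 is a root, giving the factor (5z - 2) and quotient z³ + 3z² - z + 477.
Then z = -9 is a root, so (z + 9) is a factor; dividing leaves z² - 6z + 53.
The quadratic z² - 6z + 53 has discriminant -176 < 0 and is irreducible over ℤ.

(2z - 1)(5z - 2)(z + 9)(z² - 6z + 53)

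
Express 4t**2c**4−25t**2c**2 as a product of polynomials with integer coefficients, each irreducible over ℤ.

c**2t**2(2c+5)(2c−5)

Pull out the common factor t**2c**2, leaving 4c**2−25.
Recognize a difference of squares with the parts 2c and 5.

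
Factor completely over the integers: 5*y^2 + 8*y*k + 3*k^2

(5*y + 3*k)*(y + k)

Group: 5*y*(y + k) + 3*k*(y + k); both groups contain (y + k).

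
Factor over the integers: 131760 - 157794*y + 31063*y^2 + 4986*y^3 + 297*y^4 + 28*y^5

(4*y - 9)*(7*y - 8)*(y + 10)*(y^2 + 4*y + 183)

Among the possible rational roots, y = -10 is a root, so (y + 10) is a factor; dividing leaves 28*y^4 + 17*y^3 + 4816*y^2 - 17097*y + 13176.
Next, y = 8/7 is a root, so (7*y - 8) is a factor; dividing leaves 4*y^3 + 7*y^2 + 696*y - 1647.
Continuing, y = 9/4 is a root, so (4*y - 9) is a factor; dividing leaves y^2 + 4*y + 183.
The quadratic y^2 + 4*y + 183 has discriminant -716 < 0 and is irreducible over ℤ.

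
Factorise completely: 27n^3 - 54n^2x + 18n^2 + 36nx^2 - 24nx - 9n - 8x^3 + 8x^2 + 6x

Group: 3n(9n^2 - 12nx + 6n + 4x^2 - 4x - 3) - 2x(9n^2 - 12nx + 6n + 4x^2 - 4x - 3); both groups contain (9n^2 - 12nx + 6n + 4x^2 - 4x - 3), so (3n - 2x) is a factor with cofactor 9n^2 - 12nx + 6n + 4x^2 - 4x - 3.
The cofactor groups again: 9n^2 - 12nx + 6n + 4x^2 - 4x - 3 = 3n(3n - 2x + 3) + (-2x - 1)(3n - 2x + 3); both groups contain (3n - 2x + 3), giving (3n - 2x - 1)(3n - 2x + 3).

(3n - 2x)(3n - 2x + 3)(3n - 2x - 1)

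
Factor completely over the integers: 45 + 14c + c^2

Two integers with product 45 and sum 14 are 5 and 9.

(c + 5)(c + 9)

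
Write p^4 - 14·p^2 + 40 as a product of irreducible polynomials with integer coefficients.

(p + 2)·(p - 2)·(p^2 - 10)

Substitute u = p^2 to get a quadratic in u, then factor.
p^2 - 10 is irreducible over ℤ (10 is not a perfect square).
p^2 - 4 is a difference of squares.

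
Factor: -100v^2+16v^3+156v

Pull out the common factor 4v, then factor the remaining trinomial.

4v(4v-13)(v-3)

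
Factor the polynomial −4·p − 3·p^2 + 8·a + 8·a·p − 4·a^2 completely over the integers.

−(2·a − 3·p − 4)·(2·a − p)

Group: −2·a·(2·a − 3·p − 4) + p·(2·a − 3·p − 4); both groups contain (2·a − 3·p − 4).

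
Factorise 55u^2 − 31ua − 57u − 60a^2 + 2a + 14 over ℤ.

Group: 5u(11u − 15a − 7) + (4a − 2)(11u − 15a − 7); both groups contain (11u − 15a − 7).

(11u − 15a − 7)(5u + 4a − 2)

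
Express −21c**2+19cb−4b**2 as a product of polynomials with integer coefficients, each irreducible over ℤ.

Group: −3c(7c−4b) + b(7c−4b); both groups contain (7c−4b).

−(7c−4b)(3c−b)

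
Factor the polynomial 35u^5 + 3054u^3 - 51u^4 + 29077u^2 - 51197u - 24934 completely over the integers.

Testing divisors of the constant over divisors of the leading coefficient, u = -2/5 is a root, so (5u + 2) is a factor; dividing leaves 7u^4 - 13u^3 + 616u^2 + 5569u - 12467.
Next, u = 13/7 is a root, giving the factor (7u - 13) and quotient u^3 + 88u + 959.
Then u = -7 is a root, so (u + 7) divides it; the quotient is u^2 - 7u + 137.
The quadratic u^2 - 7u + 137 has discriminant -499 < 0 and is irreducible over ℤ.

(5u + 2)(7u - 13)(u + 7)(u^2 - 7u + 137)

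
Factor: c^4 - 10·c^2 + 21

Substitute u = c^2 to get a quadratic in u, then factor.
c^2 - 7 is irreducible over ℤ (7 is not a perfect square).
c^2 - 3 is irreducible over ℤ (3 is not a perfect square).

(c^2 - 3)·(c^2 - 7)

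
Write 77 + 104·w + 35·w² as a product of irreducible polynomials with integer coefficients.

Need a pair with product 35·77 = 2695 and sum 104: that's 55 and 49.
Split the middle term: 35·w² + 55·w + 49·w + 77 = 5·w·(7·w + 11) + 7·(7·w + 11).

(5·w + 7)·(7·w + 11)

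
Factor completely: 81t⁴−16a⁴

(3t−2a)(3t+2a)(9t²+4a²)

(3t)⁴ − (2a)⁴ = ((3t)² − (2a)²)((3t)² + (2a)²); the first factor splits again, the second (9t²+4a²) is irreducible.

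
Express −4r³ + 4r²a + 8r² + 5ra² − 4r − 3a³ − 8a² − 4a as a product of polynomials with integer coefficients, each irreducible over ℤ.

−(2r − 3a − 2)(2r − a − 2)(r + a)

Group: r(−4r² + 8ra + 8r − 3a² − 8a − 4) + a(−4r² + 8ra + 8r − 3a² − 8a − 4); both groups contain (−4r² + 8ra + 8r − 3a² − 8a − 4), so (r + a) is a factor with cofactor −4r² + 8ra + 8r − 3a² − 8a − 4.
The cofactor groups again: −4r² + 8ra + 8r − 3a² − 8a − 4 = −2r(2r − a − 2) + (3a + 2)(2r − a − 2); both groups contain (2r − a − 2), giving −(2r − 3a − 2)(2r − a − 2).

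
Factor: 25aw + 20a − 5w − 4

(5a − 1)(5w + 4)

Group as (25aw + 20a) + (−5w − 4) = 5a(5w + 4) − (5w + 4).
Both groups share the factor (5w + 4).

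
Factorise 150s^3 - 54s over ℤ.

6s(5s + 3)(5s - 3)

Pull out the common factor 6s; 25s^2 - 9 is a difference of squares.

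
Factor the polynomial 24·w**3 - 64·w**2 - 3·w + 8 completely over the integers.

Group as (24·w**3 - 3·w) + (-64·w**2 + 8) = 3·w·(8·w**2 - 1) - 8·(8·w**2 - 1).
Both groups share the factor (8·w**2 - 1).

(3·w - 8)·(8·w**2 - 1)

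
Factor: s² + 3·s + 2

Two integers with product 2 and sum 3 are 2 and 1.

(s + 1)·(s + 2)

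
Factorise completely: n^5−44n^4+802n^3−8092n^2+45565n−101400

(n−13)(n−15)(n−5)(n^2−11n+104)

Among the possible rational roots, n = 15 is a root, so (n−15) divides it; the quotient is n^4−29n^3+367n^2−2587n+6760.
Continuing, n = 5 is a root, so (n−5) is a factor; dividing leaves n^3−24n^2+247n−1352.
Next, n = 13 is a root, giving the factor (n−13) and quotient n^2−11n+104.
The quadratic n^2−11n+104 has discriminant −295 < 0 and is irreducible over ℤ.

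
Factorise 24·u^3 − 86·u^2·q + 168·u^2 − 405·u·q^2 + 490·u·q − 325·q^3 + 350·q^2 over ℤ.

Group: 2·u·(12·u^2 + 35·u·q + 25·q^2) + (−13·q + 14)·(12·u^2 + 35·u·q + 25·q^2); both groups contain (12·u^2 + 35·u·q + 25·q^2), so (2·u − 13·q + 14) is a factor with cofactor 12·u^2 + 35·u·q + 25·q^2.
The cofactor groups again: 12·u^2 + 35·u·q + 25·q^2 = 4·u·(3·u + 5·q) + 5·q·(3·u + 5·q); both groups contain (3·u + 5·q), giving (4·u + 5·q)·(3·u + 5·q).

(2·u − 13·q + 14)·(3·u + 5·q)·(4·u + 5·q)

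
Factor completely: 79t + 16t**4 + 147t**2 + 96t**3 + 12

Among the possible rational roots, t = -1/4 is a root, so (4t + 1) is a factor; dividing leaves 4t**3 + 23t**2 + 31t + 12.
Next, t = -3/4 is a root, giving the factor (4t + 3) and quotient t**2 + 5t + 4.
The remaining quadratic factors as (t + 1)(t + 4).

(4t + 1)(4t + 3)(t + 1)(t + 4)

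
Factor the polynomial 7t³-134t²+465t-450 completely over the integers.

(7t-15)(t-15)(t-2)

Trying the rational-root candidates, t = 15 is a root, so (t-15) is a factor; dividing leaves 7t²-29t+30.
The remaining quadratic factors as (7t-15)(t-2).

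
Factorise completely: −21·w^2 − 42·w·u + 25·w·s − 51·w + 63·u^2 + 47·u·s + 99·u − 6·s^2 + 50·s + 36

Group: −3·w·(7·w − 7·u − 6·s − 4) + (−9·u + s − 9)·(7·w − 7·u − 6·s − 4); both groups contain (7·w − 7·u − 6·s − 4).

−(7·w − 7·u − 6·s − 4)·(3·w + 9·u − s + 9)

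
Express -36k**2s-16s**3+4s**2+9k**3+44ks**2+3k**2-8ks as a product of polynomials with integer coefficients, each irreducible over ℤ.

Group: k(9k**2-18ks+3k+8s**2-2s) - 2s(9k**2-18ks+3k+8s**2-2s); both groups contain (9k**2-18ks+3k+8s**2-2s), so (k-2s) is a factor with cofactor 9k**2-18ks+3k+8s**2-2s.
The cofactor groups again: 9k**2-18ks+3k+8s**2-2s = 3k(3k-2s) + (-4s+1)(3k-2s); both groups contain (3k-2s), giving (3k-4s+1)(3k-2s).

(3k-2s)(3k-4s+1)(k-2s)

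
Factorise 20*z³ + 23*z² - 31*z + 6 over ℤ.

Testing divisors of the constant over divisors of the leading coefficient, z = -2 is a root, giving the factor (z + 2) and quotient 20*z² - 17*z + 3.
The remaining quadratic factors as (4*z - 1)(5*z - 3).

(4*z - 1)*(5*z - 3)*(z + 2)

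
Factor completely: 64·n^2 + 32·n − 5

(8·n + 5)·(8·n − 1)

Need a pair with product 64·(−5) = −320 and sum 32: that's −8 and 40.
Split the middle term: 64·n^2 − 8·n + 40·n − 5 = 8·n·(8·n − 1) + 5·(8·n − 1).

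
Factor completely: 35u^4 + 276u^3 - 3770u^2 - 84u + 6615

(5u - 7)(7u + 9)(u + 15)(u - 7)

Testing divisors of the constant over divisors of the leading coefficient, u = 7 is a root, giving the factor (u - 7) and quotient 35u^3 + 521u^2 - 123u - 945.
Then u = -9/7 is a root, so (7u + 9) divides it; the quotient is 5u^2 + 68u - 105.
The remaining quadratic factors as (u + 15)(5u - 7).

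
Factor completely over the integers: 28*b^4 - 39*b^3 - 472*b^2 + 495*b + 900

By the rational root theorem, b = -1 is a root, so (b + 1) divides it; the quotient is 28*b^3 - 67*b^2 - 405*b + 900.
Next, b = 4 is a root, giving the factor (b - 4) and quotient 28*b^2 + 45*b - 225.
The remaining quadratic factors as (4*b + 15)(7*b - 15).

(4*b + 15)*(7*b - 15)*(b + 1)*(b - 4)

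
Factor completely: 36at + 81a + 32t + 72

Group as (36at + 81a) + (32t + 72) = 9a(4t + 9) + 8(4t + 9).
Both groups share the factor (4t + 9).

(4t + 9)(9a + 8)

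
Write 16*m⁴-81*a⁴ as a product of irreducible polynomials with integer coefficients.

Write as (4*m²)² − (9*a²)², then factor 4*m²-9*a² once more.

(2*m-3*a)*(2*m+3*a)*(4*m²+9*a²)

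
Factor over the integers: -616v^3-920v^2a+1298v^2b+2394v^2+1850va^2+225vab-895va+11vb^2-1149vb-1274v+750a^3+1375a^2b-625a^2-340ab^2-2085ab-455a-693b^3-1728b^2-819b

-(11v-15a-11b-7)(4v+10a-7b-13)(14v+5a+9b)

Group: 4v(-154v^2+155va+55vb+98v+75a^2+190ab+35a+99b^2+63b) + (10a-7b-13)(-154v^2+155va+55vb+98v+75a^2+190ab+35a+99b^2+63b); both groups contain (-154v^2+155va+55vb+98v+75a^2+190ab+35a+99b^2+63b), so (4v+10a-7b-13) is a factor with cofactor -154v^2+155va+55vb+98v+75a^2+190ab+35a+99b^2+63b.
The cofactor groups again: -154v^2+155va+55vb+98v+75a^2+190ab+35a+99b^2+63b = -14v(11v-15a-11b-7) + (-5a-9b)(11v-15a-11b-7); both groups contain (11v-15a-11b-7), giving -(14v+5a+9b)(11v-15a-11b-7).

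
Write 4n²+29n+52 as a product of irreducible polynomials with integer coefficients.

Need a pair with product 4·52 = 208 and sum 29: that's 16 and 13.
Split the middle term: 4n²+16n + 13n+52 = 4n(n+4) + 13(n+4).

(4n+13)(n+4)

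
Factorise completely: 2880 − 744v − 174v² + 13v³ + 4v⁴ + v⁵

Trying the rational-root candidates, v = 3 is a root, so (v − 3) divides it; the quotient is v⁴ + 7v³ + 34v² − 72v − 960.
Continuing, v = 4 is a root, so (v − 4) is a factor; dividing leaves v³ + 11v² + 78v + 240.
Continuing, v = −5 is a root, so (v + 5) is a factor; dividing leaves v² + 6v + 48.
The quadratic v² + 6v + 48 has discriminant −156 < 0 and is irreducible over ℤ.

(v + 5)(v − 3)(v − 4)(v² + 6v + 48)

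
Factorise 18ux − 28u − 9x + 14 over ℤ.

(2u − 1)(9x − 14)

Group as (18ux − 28u) + (−9x + 14) = 2u(9x − 14) − (9x − 14).
Both groups share the factor (9x − 14).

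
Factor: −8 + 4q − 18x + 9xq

Group as (9xq − 18x) + (4q − 8) = 9x(q − 2) + 4(q − 2).
Both groups share the factor (q − 2).

(9x + 4)(q − 2)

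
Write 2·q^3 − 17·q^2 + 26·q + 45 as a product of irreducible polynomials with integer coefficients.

By the rational root theorem, q = −1 is a root, giving the factor (q + 1) and quotient 2·q^2 − 19·q + 45.
The remaining quadratic factors as (q − 5)(2·q − 9).

(2·q − 9)·(q + 1)·(q − 5)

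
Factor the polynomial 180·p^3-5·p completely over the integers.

Factor out 5·p, leaving 36·p^2-1, which is a difference of two squares.

5·p·(6·p+1)·(6·p-1)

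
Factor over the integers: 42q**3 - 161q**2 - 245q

7q(6q + 7)(q - 5)

Pull out the common factor 7q, then factor the remaining trinomial.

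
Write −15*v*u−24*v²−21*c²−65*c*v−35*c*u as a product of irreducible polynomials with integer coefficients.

Group: −3*c*(7*c+3*v) + (−8*v−5*u)*(7*c+3*v); both groups contain (7*c+3*v).

−(3*c+8*v+5*u)*(7*c+3*v)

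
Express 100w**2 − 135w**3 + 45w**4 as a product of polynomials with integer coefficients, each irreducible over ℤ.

5w**2(3w − 4)(3w − 5)

Pull out the common factor 5w**2, then factor the remaining trinomial.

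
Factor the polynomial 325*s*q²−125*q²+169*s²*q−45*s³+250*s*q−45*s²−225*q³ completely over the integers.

Group: 9*s*(−5*s²+16*s*q−5*s+45*q²+25*q) − 5*q*(−5*s²+16*s*q−5*s+45*q²+25*q); both groups contain (−5*s²+16*s*q−5*s+45*q²+25*q), so (9*s−5*q) is a factor with cofactor −5*s²+16*s*q−5*s+45*q²+25*q.
The cofactor groups again: −5*s²+16*s*q−5*s+45*q²+25*q = −s*(5*s+9*q+5) + 5*q*(5*s+9*q+5); both groups contain (5*s+9*q+5), giving −(s−5*q)*(5*s+9*q+5).

−(9*s−5*q)*(s−5*q)*(5*s+9*q+5)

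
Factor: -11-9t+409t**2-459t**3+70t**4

(2t-11)(5t-1)(7t+1)(t-1)

By the rational root theorem, t = 11/2 is a root, so (2t-11) is a factor; dividing leaves 35t**3-37t**2+t+1.
Then t = -1/7 is a root, so (7t+1) divides it; the quotient is 5t**2-6t+1.
The remaining quadratic factors as (t-1)(5t-1).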